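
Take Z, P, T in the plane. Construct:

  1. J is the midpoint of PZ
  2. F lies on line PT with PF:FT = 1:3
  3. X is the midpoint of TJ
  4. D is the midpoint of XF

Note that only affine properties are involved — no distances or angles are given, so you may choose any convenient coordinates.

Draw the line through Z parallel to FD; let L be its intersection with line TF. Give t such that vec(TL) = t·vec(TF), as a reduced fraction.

Work in coordinates with Z = (0, 0), P = (1, 0), T = (0, 1).
1. J is the midpoint of PZ ⇒ J = (1/2, 0)
2. F lies on line PT with PF:FT = 1:3 ⇒ F = (3/4, 1/4)
3. X is the midpoint of TJ ⇒ X = (1/4, 1/2)
4. D is the midpoint of XF ⇒ D = (1/2, 3/8)
through Z parallel to FD: direction (-1/4, 1/8); meets TF at L = (2, -1)
L = T + t·(F−T) with t = 8/3

t = 8/3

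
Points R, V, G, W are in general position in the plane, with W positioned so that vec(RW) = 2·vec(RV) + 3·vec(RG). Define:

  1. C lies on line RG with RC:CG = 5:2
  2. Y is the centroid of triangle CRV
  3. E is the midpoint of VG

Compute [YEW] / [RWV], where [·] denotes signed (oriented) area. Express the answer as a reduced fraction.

Set R = (0, 0), V = (1, 0), G = (0, 1), W = (2, 3); any affine frame gives the same invariant.
1. C lies on line RG with RC:CG = 5:2 ⇒ C = (0, 5/7)
2. Y is the centroid of triangle CRV ⇒ Y = (1/3, 5/21)
3. E is the midpoint of VG ⇒ E = (1/2, 1/2)
2·[YEW] = 1/42, 2·[RWV] = -3
[YEW]:[RWV] = 1/42:-3 = -1/126

[YEW]:[RWV] = -1/126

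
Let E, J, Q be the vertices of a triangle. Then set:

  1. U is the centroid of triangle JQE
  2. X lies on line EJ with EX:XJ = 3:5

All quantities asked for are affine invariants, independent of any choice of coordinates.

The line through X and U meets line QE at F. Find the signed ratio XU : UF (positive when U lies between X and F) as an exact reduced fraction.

Choose coordinates E = (0, 0), J = (1, 0), Q = (0, 1).
1. U is the centroid of triangle JQE ⇒ U = (1/3, 1/3)
2. X lies on line EJ with EX:XJ = 3:5 ⇒ X = (3/8, 0)
line XU meets QE at F = (0, 3)
U = X + t·(F−X) with t = 1/9, so XU:UF = 1/9:8/9

XU:UF = 1/8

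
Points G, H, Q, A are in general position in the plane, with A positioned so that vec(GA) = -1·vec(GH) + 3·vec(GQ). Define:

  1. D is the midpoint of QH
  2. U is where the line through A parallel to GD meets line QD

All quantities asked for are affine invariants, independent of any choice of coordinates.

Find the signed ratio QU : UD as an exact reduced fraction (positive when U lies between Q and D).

Choose coordinates G = (0, 0), H = (1, 0), Q = (0, 1), A = (-1, 3).
1. D is the midpoint of QH ⇒ D = (1/2, 1/2)
2. U is where the line through A parallel to GD meets line QD ⇒ U = (-3/2, 5/2)
U = Q + t·(D−Q) with t = -3, so QU:UD = t:(1−t) = -3:4

QU:UD = -3/4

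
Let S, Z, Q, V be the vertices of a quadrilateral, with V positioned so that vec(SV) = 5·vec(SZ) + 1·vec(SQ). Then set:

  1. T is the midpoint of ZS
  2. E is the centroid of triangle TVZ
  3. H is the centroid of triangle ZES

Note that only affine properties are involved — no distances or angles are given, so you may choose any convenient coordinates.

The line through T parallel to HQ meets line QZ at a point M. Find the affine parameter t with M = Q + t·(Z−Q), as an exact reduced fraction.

t = 11/3

Work in coordinates with S = (0, 0), Z = (1, 0), Q = (0, 1), V = (5, 1).
1. T is the midpoint of ZS ⇒ T = (1/2, 0)
2. E is the centroid of triangle TVZ ⇒ E = (13/6, 1/3)
3. H is the centroid of triangle ZES ⇒ H = (19/18, 1/9)
through T parallel to HQ: direction (-19/18, 8/9); meets QZ at M = (11/3, -8/3)
M = Q + t·(Z−Q) with t = 11/3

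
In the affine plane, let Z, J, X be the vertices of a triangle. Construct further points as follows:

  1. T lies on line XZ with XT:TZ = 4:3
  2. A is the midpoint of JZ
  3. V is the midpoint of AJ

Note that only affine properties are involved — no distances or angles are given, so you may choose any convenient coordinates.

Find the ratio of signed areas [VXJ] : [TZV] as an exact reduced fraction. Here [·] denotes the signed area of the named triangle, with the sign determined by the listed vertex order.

Choose coordinates Z = (0, 0), J = (1, 0), X = (0, 1).
1. T lies on line XZ with XT:TZ = 4:3 ⇒ T = (0, 3/7)
2. A is the midpoint of JZ ⇒ A = (1/2, 0)
3. V is the midpoint of AJ ⇒ V = (3/4, 0)
2·[VXJ] = -1/4, 2·[TZV] = 9/28
[VXJ]:[TZV] = -1/4:9/28 = -7/9

[VXJ]:[TZV] = -7/9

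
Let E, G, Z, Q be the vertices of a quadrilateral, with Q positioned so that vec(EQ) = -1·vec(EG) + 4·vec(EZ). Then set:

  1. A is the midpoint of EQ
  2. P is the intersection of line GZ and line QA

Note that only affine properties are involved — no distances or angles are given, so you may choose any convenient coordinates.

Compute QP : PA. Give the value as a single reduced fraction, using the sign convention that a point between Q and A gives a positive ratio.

Set E = (0, 0), G = (1, 0), Z = (0, 1), Q = (-1, 4); any affine frame gives the same invariant.
1. A is the midpoint of EQ ⇒ A = (-1/2, 2)
2. P is the intersection of line GZ and line QA ⇒ P = (-1/3, 4/3)
P = Q + t·(A−Q) with t = 4/3, so QP:PA = t:(1−t) = 4/3:-1/3

QP:PA = -4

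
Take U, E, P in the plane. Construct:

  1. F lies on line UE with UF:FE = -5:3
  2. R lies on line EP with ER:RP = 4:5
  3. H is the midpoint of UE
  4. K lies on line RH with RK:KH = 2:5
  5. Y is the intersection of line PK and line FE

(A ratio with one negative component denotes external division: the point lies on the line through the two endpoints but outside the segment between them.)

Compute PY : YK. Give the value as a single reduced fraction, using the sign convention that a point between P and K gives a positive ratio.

Choose coordinates U = (0, 0), E = (1, 0), P = (0, 1).
1. F lies on line UE with UF:FE = -5:3 ⇒ F = (5/2, 0)
2. R lies on line EP with ER:RP = 4:5 ⇒ R = (5/9, 4/9)
3. H is the midpoint of UE ⇒ H = (1/2, 0)
4. K lies on line RH with RK:KH = 2:5 ⇒ K = (34/63, 20/63)
5. Y is the intersection of line PK and line FE ⇒ Y = (34/43, 0)
Y = P + t·(K−P) with t = 63/43, so PY:YK = t:(1−t) = 63/43:-20/43

PY:YK = -63/20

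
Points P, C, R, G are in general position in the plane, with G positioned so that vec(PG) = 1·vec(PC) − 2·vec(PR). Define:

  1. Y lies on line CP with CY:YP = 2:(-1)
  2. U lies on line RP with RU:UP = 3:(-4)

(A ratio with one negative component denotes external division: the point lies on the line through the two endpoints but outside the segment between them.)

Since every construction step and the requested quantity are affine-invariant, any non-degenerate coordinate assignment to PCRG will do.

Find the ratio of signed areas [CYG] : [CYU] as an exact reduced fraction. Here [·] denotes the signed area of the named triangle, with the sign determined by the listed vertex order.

[CYG]:[CYU] = -1/2

Set P = (0, 0), C = (1, 0), R = (0, 1), G = (1, -2); any affine frame gives the same invariant.
1. Y lies on line CP with CY:YP = 2:(-1) ⇒ Y = (-1, 0)
2. U lies on line RP with RU:UP = 3:(-4) ⇒ U = (0, 4)
2·[CYG] = 4, 2·[CYU] = -8
[CYG]:[CYU] = 4:-8 = -1/2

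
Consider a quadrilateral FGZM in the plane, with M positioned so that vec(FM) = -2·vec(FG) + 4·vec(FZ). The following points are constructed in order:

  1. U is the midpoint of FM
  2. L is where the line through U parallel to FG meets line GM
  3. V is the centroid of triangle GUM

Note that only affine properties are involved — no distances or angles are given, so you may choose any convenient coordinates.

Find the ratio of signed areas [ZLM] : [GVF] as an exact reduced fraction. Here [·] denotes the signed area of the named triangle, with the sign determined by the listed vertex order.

Choose coordinates F = (0, 0), G = (1, 0), Z = (0, 1), M = (-2, 4).
1. U is the midpoint of FM ⇒ U = (-1, 2)
2. L is where the line through U parallel to FG meets line GM ⇒ L = (-1/2, 2)
3. V is the centroid of triangle GUM ⇒ V = (-2/3, 2)
2·[ZLM] = 1/2, 2·[GVF] = 2
[ZLM]:[GVF] = 1/2:2 = 1/4

[ZLM]:[GVF] = 1/4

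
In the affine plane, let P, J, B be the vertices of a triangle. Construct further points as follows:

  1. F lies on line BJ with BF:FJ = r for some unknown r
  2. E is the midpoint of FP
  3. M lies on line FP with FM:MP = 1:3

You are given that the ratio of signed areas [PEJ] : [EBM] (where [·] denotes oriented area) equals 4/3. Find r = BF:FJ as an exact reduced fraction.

Choose coordinates P = (0, 0), J = (1, 0), B = (0, 1).
1. With BF:FJ = r, write λ = r/(r+1) so F = B + λ·(J−B); F is affine-linear in λ
2. E is the midpoint of FP ⇒ E is an affine combination of earlier points and hence also affine-linear in λ
3. M lies on line FP with FM:MP = 1:3 ⇒ M is an affine combination of earlier points and hence also affine-linear in λ
Every point depending on F is an affine combination of F and λ-independent points, so each such coordinate is linear in λ; the λ² term in each signed area is a multiple of (J−B)×(J−B) = 0, so 2·[PEJ] and 2·[EBM] are each linear in λ. Evaluating at λ=0 and λ=1:
  2·[PEJ] = 1/2·λ − 1/2,   2·[EBM] = -1/4·λ
So [PEJ]:[EBM] = (1/2·λ − 1/2) / (-1/4·λ). Setting this equal to 4/3:
  1/2·λ − 1/2 = 4/3·(-1/4·λ)  ⇒  λ = 3/5
Then r = λ/(1−λ) = (3/5)/(2/5) = 3/2. Check: with r = 3/2, F = (3/5, 2/5) and [PEJ]:[EBM] = 4/3 as required.

r = 3/2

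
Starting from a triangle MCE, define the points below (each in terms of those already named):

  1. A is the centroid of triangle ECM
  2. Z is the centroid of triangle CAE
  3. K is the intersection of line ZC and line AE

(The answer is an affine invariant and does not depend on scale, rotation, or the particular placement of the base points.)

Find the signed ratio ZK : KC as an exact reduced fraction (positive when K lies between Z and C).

Set M = (0, 0), C = (1, 0), E = (0, 1); any affine frame gives the same invariant.
1. A is the centroid of triangle ECM ⇒ A = (1/3, 1/3)
2. Z is the centroid of triangle CAE ⇒ Z = (4/9, 4/9)
3. K is the intersection of line ZC and line AE ⇒ K = (1/6, 2/3)
K = Z + t·(C−Z) with t = -1/2, so ZK:KC = t:(1−t) = -1/2:3/2

ZK:KC = -1/3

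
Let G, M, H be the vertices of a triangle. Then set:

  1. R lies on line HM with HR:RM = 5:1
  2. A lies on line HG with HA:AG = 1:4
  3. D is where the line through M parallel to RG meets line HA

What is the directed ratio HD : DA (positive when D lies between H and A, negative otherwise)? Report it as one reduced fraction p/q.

Work in coordinates with G = (0, 0), M = (1, 0), H = (0, 1).
1. R lies on line HM with HR:RM = 5:1 ⇒ R = (5/6, 1/6)
2. A lies on line HG with HA:AG = 1:4 ⇒ A = (0, 4/5)
3. D is where the line through M parallel to RG meets line HA ⇒ D = (0, -1/5)
D = H + t·(A−H) with t = 6, so HD:DA = t:(1−t) = 6:-5

HD:DA = -6/5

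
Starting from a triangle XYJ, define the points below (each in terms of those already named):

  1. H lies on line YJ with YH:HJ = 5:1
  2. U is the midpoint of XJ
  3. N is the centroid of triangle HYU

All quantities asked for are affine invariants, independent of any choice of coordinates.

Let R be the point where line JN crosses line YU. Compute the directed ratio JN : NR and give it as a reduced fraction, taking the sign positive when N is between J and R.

Choose coordinates X = (0, 0), Y = (1, 0), J = (0, 1).
1. H lies on line YJ with YH:HJ = 5:1 ⇒ H = (1/6, 5/6)
2. U is the midpoint of XJ ⇒ U = (0, 1/2)
3. N is the centroid of triangle HYU ⇒ N = (7/18, 4/9)
line JN meets YU at R = (7/13, 3/13)
N = J + t·(R−J) with t = 13/18, so JN:NR = 13/18:5/18

JN:NR = 13/5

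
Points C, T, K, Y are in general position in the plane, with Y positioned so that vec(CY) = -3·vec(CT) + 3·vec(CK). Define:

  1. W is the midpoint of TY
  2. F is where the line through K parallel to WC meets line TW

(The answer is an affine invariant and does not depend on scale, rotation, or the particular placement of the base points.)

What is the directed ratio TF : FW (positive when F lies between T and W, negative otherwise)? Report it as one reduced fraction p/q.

TF:FW = 1/2

Work in coordinates with C = (0, 0), T = (1, 0), K = (0, 1), Y = (-3, 3).
1. W is the midpoint of TY ⇒ W = (-1, 3/2)
2. F is where the line through K parallel to WC meets line TW ⇒ F = (1/3, 1/2)
F = T + t·(W−T) with t = 1/3, so TF:FW = t:(1−t) = 1/3:2/3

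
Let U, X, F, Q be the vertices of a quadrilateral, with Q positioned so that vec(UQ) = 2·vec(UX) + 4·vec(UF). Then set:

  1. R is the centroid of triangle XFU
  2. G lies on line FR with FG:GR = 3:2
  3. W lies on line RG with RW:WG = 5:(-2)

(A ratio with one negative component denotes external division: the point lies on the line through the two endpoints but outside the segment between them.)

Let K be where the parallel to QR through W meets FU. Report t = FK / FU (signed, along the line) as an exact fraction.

t = 7/15

Choose coordinates U = (0, 0), X = (1, 0), F = (0, 1), Q = (2, 4).
1. R is the centroid of triangle XFU ⇒ R = (1/3, 1/3)
2. G lies on line FR with FG:GR = 3:2 ⇒ G = (1/5, 3/5)
3. W lies on line RG with RW:WG = 5:(-2) ⇒ W = (1/9, 7/9)
through W parallel to QR: direction (-5/3, -11/3); meets FU at K = (0, 8/15)
K = F + t·(U−F) with t = 7/15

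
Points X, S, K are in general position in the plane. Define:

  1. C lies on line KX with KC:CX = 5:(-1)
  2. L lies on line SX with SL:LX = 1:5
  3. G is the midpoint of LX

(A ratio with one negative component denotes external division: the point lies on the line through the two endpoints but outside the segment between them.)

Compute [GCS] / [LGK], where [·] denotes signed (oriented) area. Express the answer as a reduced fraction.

Set X = (0, 0), S = (1, 0), K = (0, 1); any affine frame gives the same invariant.
1. C lies on line KX with KC:CX = 5:(-1) ⇒ C = (0, -1/4)
2. L lies on line SX with SL:LX = 1:5 ⇒ L = (5/6, 0)
3. G is the midpoint of LX ⇒ G = (5/12, 0)
2·[GCS] = 7/48, 2·[LGK] = -5/12
[GCS]:[LGK] = 7/48:-5/12 = -7/20

[GCS]:[LGK] = -7/20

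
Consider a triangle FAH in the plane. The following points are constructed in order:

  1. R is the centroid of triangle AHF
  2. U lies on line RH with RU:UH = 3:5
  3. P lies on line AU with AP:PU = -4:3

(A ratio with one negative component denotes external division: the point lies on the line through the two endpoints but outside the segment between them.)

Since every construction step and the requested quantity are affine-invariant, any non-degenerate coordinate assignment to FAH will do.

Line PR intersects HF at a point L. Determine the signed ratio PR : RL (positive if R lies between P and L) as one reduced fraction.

PR:RL = -15/2

Assign F = (0, 0), A = (1, 0), H = (0, 1) — the answer is frame-independent, so this choice is without loss of generality.
1. R is the centroid of triangle AHF ⇒ R = (1/3, 1/3)
2. U lies on line RH with RU:UH = 3:5 ⇒ U = (5/24, 7/12)
3. P lies on line AU with AP:PU = -4:3 ⇒ P = (-13/6, 7/3)
line PR meets HF at L = (0, 3/5)
R = P + t·(L−P) with t = 15/13, so PR:RL = 15/13:-2/13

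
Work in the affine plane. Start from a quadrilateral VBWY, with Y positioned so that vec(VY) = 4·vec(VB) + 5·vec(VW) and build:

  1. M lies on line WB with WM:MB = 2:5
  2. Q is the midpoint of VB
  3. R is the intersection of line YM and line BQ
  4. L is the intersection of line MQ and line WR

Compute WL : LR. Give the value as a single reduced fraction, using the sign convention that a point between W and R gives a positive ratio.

Choose coordinates V = (0, 0), B = (1, 0), W = (0, 1), Y = (4, 5).
1. M lies on line WB with WM:MB = 2:5 ⇒ M = (2/7, 5/7)
2. Q is the midpoint of VB ⇒ Q = (1/2, 0)
3. R is the intersection of line YM and line BQ ⇒ R = (-1/3, 0)
4. L is the intersection of line MQ and line WR ⇒ L = (2/19, 25/19)
L = W + t·(R−W) with t = -6/19, so WL:LR = t:(1−t) = -6/19:25/19

WL:LR = -6/25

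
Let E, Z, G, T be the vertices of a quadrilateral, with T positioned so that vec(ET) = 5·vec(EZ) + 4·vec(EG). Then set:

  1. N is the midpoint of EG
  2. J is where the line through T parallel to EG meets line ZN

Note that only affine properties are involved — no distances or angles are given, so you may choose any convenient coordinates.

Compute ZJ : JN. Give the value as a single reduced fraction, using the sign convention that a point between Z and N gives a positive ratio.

Set E = (0, 0), Z = (1, 0), G = (0, 1), T = (5, 4); any affine frame gives the same invariant.
1. N is the midpoint of EG ⇒ N = (0, 1/2)
2. J is where the line through T parallel to EG meets line ZN ⇒ J = (5, -2)
J = Z + t·(N−Z) with t = -4, so ZJ:JN = t:(1−t) = -4:5

ZJ:JN = -4/5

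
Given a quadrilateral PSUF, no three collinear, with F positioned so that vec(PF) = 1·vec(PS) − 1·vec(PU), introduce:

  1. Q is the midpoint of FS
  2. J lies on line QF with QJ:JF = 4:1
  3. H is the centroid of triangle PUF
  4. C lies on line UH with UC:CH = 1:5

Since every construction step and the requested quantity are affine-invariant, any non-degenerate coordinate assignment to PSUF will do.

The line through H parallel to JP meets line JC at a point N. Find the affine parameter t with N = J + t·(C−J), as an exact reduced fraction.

Choose coordinates P = (0, 0), S = (1, 0), U = (0, 1), F = (1, -1).
1. Q is the midpoint of FS ⇒ Q = (1, -1/2)
2. J lies on line QF with QJ:JF = 4:1 ⇒ J = (1, -9/10)
3. H is the centroid of triangle PUF ⇒ H = (1/3, 0)
4. C lies on line UH with UC:CH = 1:5 ⇒ C = (1/18, 5/6)
through H parallel to JP: direction (-1, 9/10); meets JC at N = (36/53, -33/106)
N = J + t·(C−J) with t = 18/53

t = 18/53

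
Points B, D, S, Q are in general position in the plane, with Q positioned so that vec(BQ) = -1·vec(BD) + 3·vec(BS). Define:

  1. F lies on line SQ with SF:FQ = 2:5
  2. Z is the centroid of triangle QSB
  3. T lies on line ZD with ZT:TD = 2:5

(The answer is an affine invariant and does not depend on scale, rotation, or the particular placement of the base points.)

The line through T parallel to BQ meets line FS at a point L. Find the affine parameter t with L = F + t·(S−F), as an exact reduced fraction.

Work in coordinates with B = (0, 0), D = (1, 0), S = (0, 1), Q = (-1, 3).
1. F lies on line SQ with SF:FQ = 2:5 ⇒ F = (-2/7, 11/7)
2. Z is the centroid of triangle QSB ⇒ Z = (-1/3, 4/3)
3. T lies on line ZD with ZT:TD = 2:5 ⇒ T = (1/21, 20/21)
through T parallel to BQ: direction (-1, 3); meets FS at L = (2/21, 17/21)
L = F + t·(S−F) with t = 4/3

t = 4/3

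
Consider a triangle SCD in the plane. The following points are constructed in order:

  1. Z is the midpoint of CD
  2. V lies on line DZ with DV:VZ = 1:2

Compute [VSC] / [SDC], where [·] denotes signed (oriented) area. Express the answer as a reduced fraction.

[VSC]:[SDC] = -5/6

Choose coordinates S = (0, 0), C = (1, 0), D = (0, 1).
1. Z is the midpoint of CD ⇒ Z = (1/2, 1/2)
2. V lies on line DZ with DV:VZ = 1:2 ⇒ V = (1/6, 5/6)
2·[VSC] = 5/6, 2·[SDC] = -1
[VSC]:[SDC] = 5/6:-1 = -5/6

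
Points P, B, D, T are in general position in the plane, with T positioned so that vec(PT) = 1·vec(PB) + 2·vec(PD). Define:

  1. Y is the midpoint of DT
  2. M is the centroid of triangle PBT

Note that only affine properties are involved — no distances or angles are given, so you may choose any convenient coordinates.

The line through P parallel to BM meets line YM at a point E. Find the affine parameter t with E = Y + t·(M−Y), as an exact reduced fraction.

Choose coordinates P = (0, 0), B = (1, 0), D = (0, 1), T = (1, 2).
1. Y is the midpoint of DT ⇒ Y = (1/2, 3/2)
2. M is the centroid of triangle PBT ⇒ M = (2/3, 2/3)
through P parallel to BM: direction (-1/3, 2/3); meets YM at E = (4/3, -8/3)
E = Y + t·(M−Y) with t = 5

t = 5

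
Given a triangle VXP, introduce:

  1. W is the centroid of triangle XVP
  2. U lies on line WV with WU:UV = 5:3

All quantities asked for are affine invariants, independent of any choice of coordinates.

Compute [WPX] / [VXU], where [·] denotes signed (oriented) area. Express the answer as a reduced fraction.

[WPX]:[VXU] = -8/3

Assign V = (0, 0), X = (1, 0), P = (0, 1) — the answer is frame-independent, so this choice is without loss of generality.
1. W is the centroid of triangle XVP ⇒ W = (1/3, 1/3)
2. U lies on line WV with WU:UV = 5:3 ⇒ U = (1/8, 1/8)
2·[WPX] = -1/3, 2·[VXU] = 1/8
[WPX]:[VXU] = -1/3:1/8 = -8/3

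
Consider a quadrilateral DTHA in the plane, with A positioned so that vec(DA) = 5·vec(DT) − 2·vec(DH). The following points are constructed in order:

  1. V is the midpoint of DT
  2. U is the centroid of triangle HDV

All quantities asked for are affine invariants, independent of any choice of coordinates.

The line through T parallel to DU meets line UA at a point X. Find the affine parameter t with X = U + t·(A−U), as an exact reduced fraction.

Work in coordinates with D = (0, 0), T = (1, 0), H = (0, 1), A = (5, -2).
1. V is the midpoint of DT ⇒ V = (1/2, 0)
2. U is the centroid of triangle HDV ⇒ U = (1/6, 1/3)
through T parallel to DU: direction (1/6, 1/3); meets UA at X = (35/36, -1/18)
X = U + t·(A−U) with t = 1/6

t = 1/6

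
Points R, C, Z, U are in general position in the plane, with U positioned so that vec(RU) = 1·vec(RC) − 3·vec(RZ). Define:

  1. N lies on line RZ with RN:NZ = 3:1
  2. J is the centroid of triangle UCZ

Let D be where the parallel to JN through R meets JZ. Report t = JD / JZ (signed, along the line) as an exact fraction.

t = -3

Set R = (0, 0), C = (1, 0), Z = (0, 1), U = (1, -3); any affine frame gives the same invariant.
1. N lies on line RZ with RN:NZ = 3:1 ⇒ N = (0, 3/4)
2. J is the centroid of triangle UCZ ⇒ J = (2/3, -2/3)
through R parallel to JN: direction (-2/3, 17/12); meets JZ at D = (8/3, -17/3)
D = J + t·(Z−J) with t = -3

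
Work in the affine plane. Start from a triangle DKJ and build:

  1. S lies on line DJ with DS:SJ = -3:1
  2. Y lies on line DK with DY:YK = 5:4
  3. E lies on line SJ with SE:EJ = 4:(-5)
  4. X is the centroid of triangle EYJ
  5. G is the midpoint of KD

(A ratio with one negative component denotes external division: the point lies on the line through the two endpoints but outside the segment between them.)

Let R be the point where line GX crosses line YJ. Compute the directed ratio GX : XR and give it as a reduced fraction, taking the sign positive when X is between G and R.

GX:XR = -28/25

Work in coordinates with D = (0, 0), K = (1, 0), J = (0, 1).
1. S lies on line DJ with DS:SJ = -3:1 ⇒ S = (0, 3/2)
2. Y lies on line DK with DY:YK = 5:4 ⇒ Y = (5/9, 0)
3. E lies on line SJ with SE:EJ = 4:(-5) ⇒ E = (0, 7/2)
4. X is the centroid of triangle EYJ ⇒ X = (5/27, 3/2)
5. G is the midpoint of KD ⇒ G = (1/2, 0)
line GX meets YJ at R = (235/504, 9/56)
X = G + t·(R−G) with t = 28/3, so GX:XR = 28/3:-25/3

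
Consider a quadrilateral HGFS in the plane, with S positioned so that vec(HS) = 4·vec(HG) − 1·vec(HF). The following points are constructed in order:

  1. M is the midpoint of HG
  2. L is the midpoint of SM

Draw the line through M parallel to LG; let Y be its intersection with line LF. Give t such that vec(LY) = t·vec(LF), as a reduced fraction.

t = -1/3

Set H = (0, 0), G = (1, 0), F = (0, 1), S = (4, -1); any affine frame gives the same invariant.
1. M is the midpoint of HG ⇒ M = (1/2, 0)
2. L is the midpoint of SM ⇒ L = (9/4, -1/2)
through M parallel to LG: direction (-5/4, 1/2); meets LF at Y = (3, -1)
Y = L + t·(F−L) with t = -1/3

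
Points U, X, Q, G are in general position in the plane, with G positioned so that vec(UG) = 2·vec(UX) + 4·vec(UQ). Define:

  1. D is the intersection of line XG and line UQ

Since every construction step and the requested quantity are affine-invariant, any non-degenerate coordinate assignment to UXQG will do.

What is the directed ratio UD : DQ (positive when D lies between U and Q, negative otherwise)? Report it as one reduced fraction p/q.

Assign U = (0, 0), X = (1, 0), Q = (0, 1), G = (2, 4) — the answer is frame-independent, so this choice is without loss of generality.
1. D is the intersection of line XG and line UQ ⇒ D = (0, -4)
D = U + t·(Q−U) with t = -4, so UD:DQ = t:(1−t) = -4:5

UD:DQ = -4/5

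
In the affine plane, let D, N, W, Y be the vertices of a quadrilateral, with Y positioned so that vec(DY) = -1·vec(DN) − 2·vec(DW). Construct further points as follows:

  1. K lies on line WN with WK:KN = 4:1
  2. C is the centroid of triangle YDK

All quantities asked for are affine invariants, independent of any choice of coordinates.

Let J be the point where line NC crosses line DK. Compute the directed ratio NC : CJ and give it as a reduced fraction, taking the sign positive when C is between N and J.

Choose coordinates D = (0, 0), N = (1, 0), W = (0, 1), Y = (-1, -2).
1. K lies on line WN with WK:KN = 4:1 ⇒ K = (4/5, 1/5)
2. C is the centroid of triangle YDK ⇒ C = (-1/15, -3/5)
line NC meets DK at J = (9/5, 9/20)
C = N + t·(J−N) with t = -4/3, so NC:CJ = -4/3:7/3

NC:CJ = -4/7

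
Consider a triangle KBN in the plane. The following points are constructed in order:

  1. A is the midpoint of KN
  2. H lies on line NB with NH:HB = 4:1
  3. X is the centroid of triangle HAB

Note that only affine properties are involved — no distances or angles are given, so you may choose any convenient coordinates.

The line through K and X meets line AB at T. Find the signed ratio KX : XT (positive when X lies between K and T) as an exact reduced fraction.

Set K = (0, 0), B = (1, 0), N = (0, 1); any affine frame gives the same invariant.
1. A is the midpoint of KN ⇒ A = (0, 1/2)
2. H lies on line NB with NH:HB = 4:1 ⇒ H = (4/5, 1/5)
3. X is the centroid of triangle HAB ⇒ X = (3/5, 7/30)
line KX meets AB at T = (9/16, 7/32)
X = K + t·(T−K) with t = 16/15, so KX:XT = 16/15:-1/15

KX:XT = -16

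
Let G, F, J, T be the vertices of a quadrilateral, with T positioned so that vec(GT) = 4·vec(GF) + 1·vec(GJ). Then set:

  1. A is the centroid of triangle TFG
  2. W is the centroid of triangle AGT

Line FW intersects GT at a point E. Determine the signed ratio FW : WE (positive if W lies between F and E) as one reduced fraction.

FW:WE = 8

Work in coordinates with G = (0, 0), F = (1, 0), J = (0, 1), T = (4, 1).
1. A is the centroid of triangle TFG ⇒ A = (5/3, 1/3)
2. W is the centroid of triangle AGT ⇒ W = (17/9, 4/9)
line FW meets GT at E = (2, 1/2)
W = F + t·(E−F) with t = 8/9, so FW:WE = 8/9:1/9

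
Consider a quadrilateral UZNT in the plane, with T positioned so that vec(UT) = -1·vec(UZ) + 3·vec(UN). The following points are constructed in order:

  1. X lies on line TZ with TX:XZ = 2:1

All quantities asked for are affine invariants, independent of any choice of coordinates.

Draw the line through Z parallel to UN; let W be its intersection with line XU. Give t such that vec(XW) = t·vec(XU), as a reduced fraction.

Choose coordinates U = (0, 0), Z = (1, 0), N = (0, 1), T = (-1, 3).
1. X lies on line TZ with TX:XZ = 2:1 ⇒ X = (1/3, 1)
through Z parallel to UN: direction (0, 1); meets XU at W = (1, 3)
W = X + t·(U−X) with t = -2

t = -2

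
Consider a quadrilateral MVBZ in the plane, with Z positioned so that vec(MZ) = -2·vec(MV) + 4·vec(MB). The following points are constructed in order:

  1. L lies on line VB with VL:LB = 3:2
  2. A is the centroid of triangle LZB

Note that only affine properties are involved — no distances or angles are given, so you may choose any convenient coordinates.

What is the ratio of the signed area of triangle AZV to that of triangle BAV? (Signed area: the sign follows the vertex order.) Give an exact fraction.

[AZV]:[BAV] = 8/5

Set M = (0, 0), V = (1, 0), B = (0, 1), Z = (-2, 4); any affine frame gives the same invariant.
1. L lies on line VB with VL:LB = 3:2 ⇒ L = (2/5, 3/5)
2. A is the centroid of triangle LZB ⇒ A = (-8/15, 28/15)
2·[AZV] = -8/15, 2·[BAV] = -1/3
[AZV]:[BAV] = -8/15:-1/3 = 8/5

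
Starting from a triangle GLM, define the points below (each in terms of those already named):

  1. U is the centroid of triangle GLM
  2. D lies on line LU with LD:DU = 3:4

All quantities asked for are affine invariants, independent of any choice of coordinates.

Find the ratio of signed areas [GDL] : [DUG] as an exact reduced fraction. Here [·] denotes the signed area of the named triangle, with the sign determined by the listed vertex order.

[GDL]:[DUG] = -3/4

Work in coordinates with G = (0, 0), L = (1, 0), M = (0, 1).
1. U is the centroid of triangle GLM ⇒ U = (1/3, 1/3)
2. D lies on line LU with LD:DU = 3:4 ⇒ D = (5/7, 1/7)
2·[GDL] = -1/7, 2·[DUG] = 4/21
[GDL]:[DUG] = -1/7:4/21 = -3/4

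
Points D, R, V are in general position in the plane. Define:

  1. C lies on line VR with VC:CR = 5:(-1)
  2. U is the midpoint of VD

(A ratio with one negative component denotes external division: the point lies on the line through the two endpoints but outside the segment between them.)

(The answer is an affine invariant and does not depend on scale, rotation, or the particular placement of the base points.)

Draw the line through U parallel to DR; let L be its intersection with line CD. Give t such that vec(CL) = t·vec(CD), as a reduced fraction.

Choose coordinates D = (0, 0), R = (1, 0), V = (0, 1).
1. C lies on line VR with VC:CR = 5:(-1) ⇒ C = (5/4, -1/4)
2. U is the midpoint of VD ⇒ U = (0, 1/2)
through U parallel to DR: direction (1, 0); meets CD at L = (-5/2, 1/2)
L = C + t·(D−C) with t = 3

t = 3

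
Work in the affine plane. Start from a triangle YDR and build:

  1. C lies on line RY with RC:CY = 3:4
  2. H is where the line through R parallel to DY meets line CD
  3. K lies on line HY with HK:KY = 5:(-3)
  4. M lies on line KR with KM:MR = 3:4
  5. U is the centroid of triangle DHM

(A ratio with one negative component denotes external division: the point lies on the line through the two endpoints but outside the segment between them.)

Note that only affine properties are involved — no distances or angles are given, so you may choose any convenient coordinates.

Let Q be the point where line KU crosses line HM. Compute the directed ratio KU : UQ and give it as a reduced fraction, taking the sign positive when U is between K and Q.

KU:UQ = -197/62

Choose coordinates Y = (0, 0), D = (1, 0), R = (0, 1).
1. C lies on line RY with RC:CY = 3:4 ⇒ C = (0, 4/7)
2. H is where the line through R parallel to DY meets line CD ⇒ H = (-3/4, 1)
3. K lies on line HY with HK:KY = 5:(-3) ⇒ K = (9/8, -3/2)
4. M lies on line KR with KM:MR = 3:4 ⇒ M = (9/14, -3/7)
5. U is the centroid of triangle DHM ⇒ U = (25/84, 4/21)
line KU meets HM at Q = (1539/2758, -471/1379)
U = K + t·(Q−K) with t = 197/135, so KU:UQ = 197/135:-62/135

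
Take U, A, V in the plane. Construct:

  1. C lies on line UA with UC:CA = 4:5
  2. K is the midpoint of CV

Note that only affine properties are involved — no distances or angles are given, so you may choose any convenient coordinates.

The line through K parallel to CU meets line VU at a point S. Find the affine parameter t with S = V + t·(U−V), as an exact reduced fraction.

t = 1/2

Choose coordinates U = (0, 0), A = (1, 0), V = (0, 1).
1. C lies on line UA with UC:CA = 4:5 ⇒ C = (4/9, 0)
2. K is the midpoint of CV ⇒ K = (2/9, 1/2)
through K parallel to CU: direction (-4/9, 0); meets VU at S = (0, 1/2)
S = V + t·(U−V) with t = 1/2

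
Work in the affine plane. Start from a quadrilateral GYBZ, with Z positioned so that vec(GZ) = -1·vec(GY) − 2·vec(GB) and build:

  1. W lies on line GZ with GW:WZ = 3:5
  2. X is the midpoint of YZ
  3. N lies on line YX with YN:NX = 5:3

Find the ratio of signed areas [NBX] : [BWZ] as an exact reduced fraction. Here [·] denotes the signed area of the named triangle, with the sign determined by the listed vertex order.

[NBX]:[BWZ] = -6/5

Assign G = (0, 0), Y = (1, 0), B = (0, 1), Z = (-1, -2) — the answer is frame-independent, so this choice is without loss of generality.
1. W lies on line GZ with GW:WZ = 3:5 ⇒ W = (-3/8, -3/4)
2. X is the midpoint of YZ ⇒ X = (0, -1)
3. N lies on line YX with YN:NX = 5:3 ⇒ N = (3/8, -5/8)
2·[NBX] = 3/4, 2·[BWZ] = -5/8
[NBX]:[BWZ] = 3/4:-5/8 = -6/5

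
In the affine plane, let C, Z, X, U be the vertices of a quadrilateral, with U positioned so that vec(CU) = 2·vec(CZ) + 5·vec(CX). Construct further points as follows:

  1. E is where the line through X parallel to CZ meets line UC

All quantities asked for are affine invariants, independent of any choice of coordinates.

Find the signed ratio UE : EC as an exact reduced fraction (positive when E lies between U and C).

Assign C = (0, 0), Z = (1, 0), X = (0, 1), U = (2, 5) — the answer is frame-independent, so this choice is without loss of generality.
1. E is where the line through X parallel to CZ meets line UC ⇒ E = (2/5, 1)
E = U + t·(C−U) with t = 4/5, so UE:EC = t:(1−t) = 4/5:1/5

UE:EC = 4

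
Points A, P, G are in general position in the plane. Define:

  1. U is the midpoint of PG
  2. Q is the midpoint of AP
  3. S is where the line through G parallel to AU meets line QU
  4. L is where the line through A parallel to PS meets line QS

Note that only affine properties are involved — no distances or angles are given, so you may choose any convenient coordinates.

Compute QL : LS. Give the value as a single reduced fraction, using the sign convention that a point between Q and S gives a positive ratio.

Work in coordinates with A = (0, 0), P = (1, 0), G = (0, 1).
1. U is the midpoint of PG ⇒ U = (1/2, 1/2)
2. Q is the midpoint of AP ⇒ Q = (1/2, 0)
3. S is where the line through G parallel to AU meets line QU ⇒ S = (1/2, 3/2)
4. L is where the line through A parallel to PS meets line QS ⇒ L = (1/2, -3/2)
L = Q + t·(S−Q) with t = -1, so QL:LS = t:(1−t) = -1:2

QL:LS = -1/2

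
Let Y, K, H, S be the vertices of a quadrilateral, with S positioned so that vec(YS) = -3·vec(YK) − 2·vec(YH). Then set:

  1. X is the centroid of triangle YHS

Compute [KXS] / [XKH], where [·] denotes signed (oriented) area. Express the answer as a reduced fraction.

[KXS]:[XKH] = 8/7

Choose coordinates Y = (0, 0), K = (1, 0), H = (0, 1), S = (-3, -2).
1. X is the centroid of triangle YHS ⇒ X = (-1, -1/3)
2·[KXS] = 8/3, 2·[XKH] = 7/3
[KXS]:[XKH] = 8/3:7/3 = 8/7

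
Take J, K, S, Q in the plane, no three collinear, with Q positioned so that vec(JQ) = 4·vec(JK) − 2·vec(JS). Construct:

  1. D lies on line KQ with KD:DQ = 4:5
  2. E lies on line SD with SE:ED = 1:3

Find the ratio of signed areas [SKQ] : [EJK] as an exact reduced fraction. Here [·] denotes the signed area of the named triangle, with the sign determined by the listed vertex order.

[SKQ]:[EJK] = 36/19

Assign J = (0, 0), K = (1, 0), S = (0, 1), Q = (4, -2) — the answer is frame-independent, so this choice is without loss of generality.
1. D lies on line KQ with KD:DQ = 4:5 ⇒ D = (7/3, -8/9)
2. E lies on line SD with SE:ED = 1:3 ⇒ E = (7/12, 19/36)
2·[SKQ] = 1, 2·[EJK] = 19/36
[SKQ]:[EJK] = 1:19/36 = 36/19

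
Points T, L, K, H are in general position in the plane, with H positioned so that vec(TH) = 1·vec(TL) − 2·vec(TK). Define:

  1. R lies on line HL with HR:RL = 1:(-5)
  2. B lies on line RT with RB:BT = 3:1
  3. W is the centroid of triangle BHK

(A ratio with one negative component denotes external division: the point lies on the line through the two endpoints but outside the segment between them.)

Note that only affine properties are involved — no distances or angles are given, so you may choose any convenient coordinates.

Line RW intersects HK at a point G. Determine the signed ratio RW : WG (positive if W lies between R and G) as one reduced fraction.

RW:WG = 5/7

Choose coordinates T = (0, 0), L = (1, 0), K = (0, 1), H = (1, -2).
1. R lies on line HL with HR:RL = 1:(-5) ⇒ R = (1, -5/2)
2. B lies on line RT with RB:BT = 3:1 ⇒ B = (1/4, -5/8)
3. W is the centroid of triangle BHK ⇒ W = (5/12, -13/24)
line RW meets HK at G = (-2/5, 11/5)
W = R + t·(G−R) with t = 5/12, so RW:WG = 5/12:7/12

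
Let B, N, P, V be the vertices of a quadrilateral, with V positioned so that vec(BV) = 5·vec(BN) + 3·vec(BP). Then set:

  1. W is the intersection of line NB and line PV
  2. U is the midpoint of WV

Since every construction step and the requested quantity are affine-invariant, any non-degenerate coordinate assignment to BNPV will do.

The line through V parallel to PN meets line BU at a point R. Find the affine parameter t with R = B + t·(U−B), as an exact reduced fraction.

t = 32/11

Assign B = (0, 0), N = (1, 0), P = (0, 1), V = (5, 3) — the answer is frame-independent, so this choice is without loss of generality.
1. W is the intersection of line NB and line PV ⇒ W = (-5/2, 0)
2. U is the midpoint of WV ⇒ U = (5/4, 3/2)
through V parallel to PN: direction (1, -1); meets BU at R = (40/11, 48/11)
R = B + t·(U−B) with t = 32/11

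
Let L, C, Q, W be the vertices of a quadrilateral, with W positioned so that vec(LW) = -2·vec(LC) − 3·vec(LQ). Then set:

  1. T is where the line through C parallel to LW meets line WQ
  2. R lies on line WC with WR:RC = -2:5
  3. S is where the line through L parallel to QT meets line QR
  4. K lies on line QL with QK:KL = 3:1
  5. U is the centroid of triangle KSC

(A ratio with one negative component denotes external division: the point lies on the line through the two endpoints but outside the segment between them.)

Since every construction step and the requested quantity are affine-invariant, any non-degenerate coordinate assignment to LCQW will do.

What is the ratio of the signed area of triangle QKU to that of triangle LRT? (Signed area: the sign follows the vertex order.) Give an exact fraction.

Set L = (0, 0), C = (1, 0), Q = (0, 1), W = (-2, -3); any affine frame gives the same invariant.
1. T is where the line through C parallel to LW meets line WQ ⇒ T = (-5, -9)
2. R lies on line WC with WR:RC = -2:5 ⇒ R = (-4, -5)
3. S is where the line through L parallel to QT meets line QR ⇒ S = (2, 4)
4. K lies on line QL with QK:KL = 3:1 ⇒ K = (0, 1/4)
5. U is the centroid of triangle KSC ⇒ U = (1, 17/12)
2·[QKU] = 3/4, 2·[LRT] = 11
[QKU]:[LRT] = 3/4:11 = 3/44

[QKU]:[LRT] = 3/44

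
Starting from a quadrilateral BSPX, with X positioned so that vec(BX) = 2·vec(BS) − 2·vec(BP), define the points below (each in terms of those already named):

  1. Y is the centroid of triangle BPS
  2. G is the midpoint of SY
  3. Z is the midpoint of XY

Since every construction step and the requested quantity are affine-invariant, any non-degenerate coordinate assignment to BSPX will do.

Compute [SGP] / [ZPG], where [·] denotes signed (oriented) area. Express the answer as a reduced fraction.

Choose coordinates B = (0, 0), S = (1, 0), P = (0, 1), X = (2, -2).
1. Y is the centroid of triangle BPS ⇒ Y = (1/3, 1/3)
2. G is the midpoint of SY ⇒ G = (2/3, 1/6)
3. Z is the midpoint of XY ⇒ Z = (7/6, -5/6)
2·[SGP] = -1/6, 2·[ZPG] = -1/4
[SGP]:[ZPG] = -1/6:-1/4 = 2/3

[SGP]:[ZPG] = 2/3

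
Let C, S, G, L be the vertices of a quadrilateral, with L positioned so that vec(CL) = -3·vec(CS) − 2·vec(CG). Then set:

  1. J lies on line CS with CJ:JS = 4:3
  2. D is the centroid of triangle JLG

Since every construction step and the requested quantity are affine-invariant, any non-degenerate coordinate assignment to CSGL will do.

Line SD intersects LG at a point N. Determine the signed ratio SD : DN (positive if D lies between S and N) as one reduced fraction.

SD:DN = 31/11

Choose coordinates C = (0, 0), S = (1, 0), G = (0, 1), L = (-3, -2).
1. J lies on line CS with CJ:JS = 4:3 ⇒ J = (4/7, 0)
2. D is the centroid of triangle JLG ⇒ D = (-17/21, -1/3)
line SD meets LG at N = (-45/31, -14/31)
D = S + t·(N−S) with t = 31/42, so SD:DN = 31/42:11/42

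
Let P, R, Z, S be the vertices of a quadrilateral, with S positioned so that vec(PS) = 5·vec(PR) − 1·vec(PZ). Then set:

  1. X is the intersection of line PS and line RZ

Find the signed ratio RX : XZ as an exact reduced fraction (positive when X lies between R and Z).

Assign P = (0, 0), R = (1, 0), Z = (0, 1), S = (5, -1) — the answer is frame-independent, so this choice is without loss of generality.
1. X is the intersection of line PS and line RZ ⇒ X = (5/4, -1/4)
X = R + t·(Z−R) with t = -1/4, so RX:XZ = t:(1−t) = -1/4:5/4

RX:XZ = -1/5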